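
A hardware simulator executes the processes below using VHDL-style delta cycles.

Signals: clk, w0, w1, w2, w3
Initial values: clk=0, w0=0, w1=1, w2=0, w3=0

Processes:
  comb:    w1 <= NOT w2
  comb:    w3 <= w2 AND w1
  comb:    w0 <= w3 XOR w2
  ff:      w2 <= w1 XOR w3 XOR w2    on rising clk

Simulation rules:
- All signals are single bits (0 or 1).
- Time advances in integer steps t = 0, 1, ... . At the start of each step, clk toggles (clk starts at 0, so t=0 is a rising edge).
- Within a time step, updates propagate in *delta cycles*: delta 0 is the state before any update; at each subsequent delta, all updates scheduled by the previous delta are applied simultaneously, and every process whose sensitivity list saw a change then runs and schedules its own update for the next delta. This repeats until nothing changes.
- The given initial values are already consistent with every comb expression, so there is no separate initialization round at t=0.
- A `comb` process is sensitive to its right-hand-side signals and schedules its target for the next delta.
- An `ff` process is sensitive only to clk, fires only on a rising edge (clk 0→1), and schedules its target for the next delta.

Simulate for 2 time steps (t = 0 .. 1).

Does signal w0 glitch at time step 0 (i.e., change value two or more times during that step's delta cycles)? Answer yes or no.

[bits: w2,w3,clk,w1,w0]
t=0: Δ0=00010 Δ1=00110 Δ2=10110 Δ3=11101 Δ4=10100 Δ5=10101 | 5Δ
t=1: Δ0=10101 Δ1=10001 | 1Δ

yes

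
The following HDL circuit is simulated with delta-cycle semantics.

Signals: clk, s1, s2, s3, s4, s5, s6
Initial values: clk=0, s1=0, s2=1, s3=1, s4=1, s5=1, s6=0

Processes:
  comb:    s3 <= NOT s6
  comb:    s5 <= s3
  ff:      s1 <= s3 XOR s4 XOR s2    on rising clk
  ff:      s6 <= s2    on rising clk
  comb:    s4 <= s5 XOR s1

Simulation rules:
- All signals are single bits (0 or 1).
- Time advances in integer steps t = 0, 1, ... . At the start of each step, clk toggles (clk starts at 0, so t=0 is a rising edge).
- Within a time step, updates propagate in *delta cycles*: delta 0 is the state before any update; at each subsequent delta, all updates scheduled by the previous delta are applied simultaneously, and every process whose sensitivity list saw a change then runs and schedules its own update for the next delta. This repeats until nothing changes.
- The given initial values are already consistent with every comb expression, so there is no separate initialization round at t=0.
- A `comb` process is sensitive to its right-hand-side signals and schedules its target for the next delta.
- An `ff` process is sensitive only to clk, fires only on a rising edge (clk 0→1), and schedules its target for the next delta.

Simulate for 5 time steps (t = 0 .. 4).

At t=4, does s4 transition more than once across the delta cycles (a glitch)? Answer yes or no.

no

t0.Δ0 clk=0 s2=1 s5=1 s3=1 s6=0 s1=0 s4=1
t0.Δ1 clk=1 s2=1 s5=1 s3=1 s6=0 s1=0 s4=1
t0.Δ2 clk=1 s2=1 s5=1 s3=1 s6=1 s1=1 s4=1
t0.Δ3 clk=1 s2=1 s5=1 s3=0 s6=1 s1=1 s4=0
t0.Δ4 clk=1 s2=1 s5=0 s3=0 s6=1 s1=1 s4=0
t0.Δ5 clk=1 s2=1 s5=0 s3=0 s6=1 s1=1 s4=1
t1.Δ0 clk=1 s2=1 s5=0 s3=0 s6=1 s1=1 s4=1
t1.Δ1 clk=0 s2=1 s5=0 s3=0 s6=1 s1=1 s4=1
t2.Δ0 clk=0 s2=1 s5=0 s3=0 s6=1 s1=1 s4=1
t2.Δ1 clk=1 s2=1 s5=0 s3=0 s6=1 s1=1 s4=1
t2.Δ2 clk=1 s2=1 s5=0 s3=0 s6=1 s1=0 s4=1
t2.Δ3 clk=1 s2=1 s5=0 s3=0 s6=1 s1=0 s4=0
t3.Δ0 clk=1 s2=1 s5=0 s3=0 s6=1 s1=0 s4=0
t3.Δ1 clk=0 s2=1 s5=0 s3=0 s6=1 s1=0 s4=0
t4.Δ0 clk=0 s2=1 s5=0 s3=0 s6=1 s1=0 s4=0
t4.Δ1 clk=1 s2=1 s5=0 s3=0 s6=1 s1=0 s4=0
t4.Δ2 clk=1 s2=1 s5=0 s3=0 s6=1 s1=1 s4=0
t4.Δ3 clk=1 s2=1 s5=0 s3=0 s6=1 s1=1 s4=1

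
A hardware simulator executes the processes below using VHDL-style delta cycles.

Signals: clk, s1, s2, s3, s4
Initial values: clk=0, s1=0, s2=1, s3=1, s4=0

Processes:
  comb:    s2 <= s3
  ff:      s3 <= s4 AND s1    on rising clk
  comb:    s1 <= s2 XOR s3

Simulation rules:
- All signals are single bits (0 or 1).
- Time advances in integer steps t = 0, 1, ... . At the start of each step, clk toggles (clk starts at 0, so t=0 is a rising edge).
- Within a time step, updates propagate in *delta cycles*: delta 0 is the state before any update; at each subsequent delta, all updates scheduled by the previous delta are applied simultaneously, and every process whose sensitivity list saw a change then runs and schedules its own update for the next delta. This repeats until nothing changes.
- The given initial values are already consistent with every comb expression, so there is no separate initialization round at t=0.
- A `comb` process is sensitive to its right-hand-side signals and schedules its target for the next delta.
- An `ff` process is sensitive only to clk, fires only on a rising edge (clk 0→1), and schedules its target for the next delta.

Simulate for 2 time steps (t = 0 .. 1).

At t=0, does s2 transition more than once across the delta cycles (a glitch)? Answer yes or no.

no

t=0 Δ0: s3=1 clk=0 s4=0 s2=1 s1=0
  Δ1: clk:0→1
  Δ2: s3:1→0
  Δ3: s2:1→0, s1:0→1
  Δ4: s1:1→0
  (4Δ to stable)
t=1 Δ0: s3=0 clk=1 s4=0 s2=0 s1=0
  Δ1: clk:1→0
  (1Δ to stable)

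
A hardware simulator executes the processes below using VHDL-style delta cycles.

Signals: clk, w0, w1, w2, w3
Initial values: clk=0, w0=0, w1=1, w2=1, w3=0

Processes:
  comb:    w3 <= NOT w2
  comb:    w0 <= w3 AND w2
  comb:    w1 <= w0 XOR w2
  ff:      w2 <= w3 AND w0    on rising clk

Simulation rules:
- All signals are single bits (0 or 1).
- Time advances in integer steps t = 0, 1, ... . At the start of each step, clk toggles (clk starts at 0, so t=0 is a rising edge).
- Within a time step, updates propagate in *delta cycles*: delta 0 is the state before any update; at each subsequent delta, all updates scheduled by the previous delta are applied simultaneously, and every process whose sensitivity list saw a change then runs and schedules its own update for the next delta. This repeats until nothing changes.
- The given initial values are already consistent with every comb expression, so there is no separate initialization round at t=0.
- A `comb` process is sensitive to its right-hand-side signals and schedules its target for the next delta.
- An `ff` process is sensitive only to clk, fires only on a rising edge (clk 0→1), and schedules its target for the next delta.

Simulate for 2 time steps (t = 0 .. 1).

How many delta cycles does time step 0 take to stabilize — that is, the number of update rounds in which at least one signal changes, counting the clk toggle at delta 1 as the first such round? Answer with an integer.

t=0 Δ0: w3=0 w0=0 w1=1 clk=0 w2=1
  Δ1: clk:0→1
  Δ2: w2:1→0
  Δ3: w3:0→1, w1:1→0
  (3Δ to stable)
t=1 Δ0: w3=1 w0=0 w1=0 clk=1 w2=0
  Δ1: clk:1→0
  (1Δ to stable)

3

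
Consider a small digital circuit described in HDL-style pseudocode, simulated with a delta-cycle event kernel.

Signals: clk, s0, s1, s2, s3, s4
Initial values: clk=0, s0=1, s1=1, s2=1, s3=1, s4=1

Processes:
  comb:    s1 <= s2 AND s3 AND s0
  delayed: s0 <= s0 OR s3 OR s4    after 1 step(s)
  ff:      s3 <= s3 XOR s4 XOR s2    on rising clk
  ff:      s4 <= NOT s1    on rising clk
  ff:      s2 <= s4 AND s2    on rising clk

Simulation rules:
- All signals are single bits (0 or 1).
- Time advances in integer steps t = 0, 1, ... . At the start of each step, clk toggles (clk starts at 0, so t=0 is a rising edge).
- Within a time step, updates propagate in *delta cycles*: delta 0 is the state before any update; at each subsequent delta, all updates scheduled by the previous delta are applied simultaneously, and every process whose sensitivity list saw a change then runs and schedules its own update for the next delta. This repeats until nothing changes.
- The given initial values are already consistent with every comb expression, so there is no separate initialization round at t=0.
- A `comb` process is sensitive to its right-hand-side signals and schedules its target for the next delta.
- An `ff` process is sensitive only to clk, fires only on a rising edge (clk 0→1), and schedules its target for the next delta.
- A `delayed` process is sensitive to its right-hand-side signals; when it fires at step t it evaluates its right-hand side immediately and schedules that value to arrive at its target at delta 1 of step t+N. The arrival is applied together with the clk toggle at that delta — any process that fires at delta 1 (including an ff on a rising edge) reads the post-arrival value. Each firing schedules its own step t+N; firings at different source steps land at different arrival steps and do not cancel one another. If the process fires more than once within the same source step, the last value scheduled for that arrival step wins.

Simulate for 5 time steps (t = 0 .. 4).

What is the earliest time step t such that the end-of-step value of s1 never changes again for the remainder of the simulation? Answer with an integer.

2

t=0 Δ0: s3=1 s2=1 s1=1 clk=0 s0=1 s4=1
  Δ1: clk:0→1
  Δ2: s4:1→0
  (2Δ to stable)
t=1 Δ0: s3=1 s2=1 s1=1 clk=1 s0=1 s4=0
  Δ1: clk:1→0
  (1Δ to stable)
t=2 Δ0: s3=1 s2=1 s1=1 clk=0 s0=1 s4=0
  Δ1: clk:0→1
  Δ2: s3:1→0, s2:1→0
  Δ3: s1:1→0
  (3Δ to stable)
t=3 Δ0: s3=0 s2=0 s1=0 clk=1 s0=1 s4=0
  Δ1: clk:1→0
  (1Δ to stable)
t=4 Δ0: s3=0 s2=0 s1=0 clk=0 s0=1 s4=0
  Δ1: clk:0→1
  Δ2: s4:0→1
  (2Δ to stable)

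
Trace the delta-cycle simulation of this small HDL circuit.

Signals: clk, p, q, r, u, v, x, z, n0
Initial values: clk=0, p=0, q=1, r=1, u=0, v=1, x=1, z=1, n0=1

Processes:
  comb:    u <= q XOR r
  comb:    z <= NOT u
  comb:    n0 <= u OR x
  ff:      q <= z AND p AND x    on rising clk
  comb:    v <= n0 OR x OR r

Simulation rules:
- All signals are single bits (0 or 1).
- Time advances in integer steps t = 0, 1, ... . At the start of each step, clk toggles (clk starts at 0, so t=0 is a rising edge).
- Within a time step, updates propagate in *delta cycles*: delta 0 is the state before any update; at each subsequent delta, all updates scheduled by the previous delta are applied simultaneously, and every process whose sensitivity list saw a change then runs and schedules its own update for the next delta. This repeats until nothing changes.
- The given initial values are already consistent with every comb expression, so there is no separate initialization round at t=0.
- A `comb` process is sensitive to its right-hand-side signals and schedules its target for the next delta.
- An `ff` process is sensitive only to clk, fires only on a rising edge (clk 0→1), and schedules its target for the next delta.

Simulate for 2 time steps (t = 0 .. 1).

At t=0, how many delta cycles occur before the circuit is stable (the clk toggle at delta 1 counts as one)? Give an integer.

4

t=0 Δ0: z=1 x=1 r=1 q=1 p=0 u=0 n0=1 v=1 clk=0
  Δ1: clk:0→1
  Δ2: q:1→0
  Δ3: u:0→1
  Δ4: z:1→0
  (4Δ to stable)
t=1 Δ0: z=0 x=1 r=1 q=0 p=0 u=1 n0=1 v=1 clk=1
  Δ1: clk:1→0
  (1Δ to stable)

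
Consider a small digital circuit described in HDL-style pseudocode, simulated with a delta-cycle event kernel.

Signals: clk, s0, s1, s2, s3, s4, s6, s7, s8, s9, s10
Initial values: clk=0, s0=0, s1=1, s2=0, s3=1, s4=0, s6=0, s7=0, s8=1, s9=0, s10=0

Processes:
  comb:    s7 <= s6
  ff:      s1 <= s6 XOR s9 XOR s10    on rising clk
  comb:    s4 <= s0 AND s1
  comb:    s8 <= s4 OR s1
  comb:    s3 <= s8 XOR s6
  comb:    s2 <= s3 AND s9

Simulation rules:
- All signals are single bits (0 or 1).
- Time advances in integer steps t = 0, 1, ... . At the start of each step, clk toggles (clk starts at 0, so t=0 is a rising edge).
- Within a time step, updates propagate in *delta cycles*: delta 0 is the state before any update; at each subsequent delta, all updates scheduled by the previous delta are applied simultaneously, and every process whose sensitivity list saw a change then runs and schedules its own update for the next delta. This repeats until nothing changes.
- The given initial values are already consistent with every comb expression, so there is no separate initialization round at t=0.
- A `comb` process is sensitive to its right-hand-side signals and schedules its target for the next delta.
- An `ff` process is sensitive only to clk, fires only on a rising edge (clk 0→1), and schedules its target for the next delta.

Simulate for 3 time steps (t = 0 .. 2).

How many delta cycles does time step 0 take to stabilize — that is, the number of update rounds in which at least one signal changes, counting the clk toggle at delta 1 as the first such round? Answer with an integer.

t0.Δ0 clk=0 s3=1 s4=0 s1=1 s7=0 s10=0 s9=0 s2=0 s8=1 s6=0 s0=0
t0.Δ1 clk=1 s3=1 s4=0 s1=1 s7=0 s10=0 s9=0 s2=0 s8=1 s6=0 s0=0
t0.Δ2 clk=1 s3=1 s4=0 s1=0 s7=0 s10=0 s9=0 s2=0 s8=1 s6=0 s0=0
t0.Δ3 clk=1 s3=1 s4=0 s1=0 s7=0 s10=0 s9=0 s2=0 s8=0 s6=0 s0=0
t0.Δ4 clk=1 s3=0 s4=0 s1=0 s7=0 s10=0 s9=0 s2=0 s8=0 s6=0 s0=0
t1.Δ0 clk=1 s3=0 s4=0 s1=0 s7=0 s10=0 s9=0 s2=0 s8=0 s6=0 s0=0
t1.Δ1 clk=0 s3=0 s4=0 s1=0 s7=0 s10=0 s9=0 s2=0 s8=0 s6=0 s0=0
t2.Δ0 clk=0 s3=0 s4=0 s1=0 s7=0 s10=0 s9=0 s2=0 s8=0 s6=0 s0=0
t2.Δ1 clk=1 s3=0 s4=0 s1=0 s7=0 s10=0 s9=0 s2=0 s8=0 s6=0 s0=0

4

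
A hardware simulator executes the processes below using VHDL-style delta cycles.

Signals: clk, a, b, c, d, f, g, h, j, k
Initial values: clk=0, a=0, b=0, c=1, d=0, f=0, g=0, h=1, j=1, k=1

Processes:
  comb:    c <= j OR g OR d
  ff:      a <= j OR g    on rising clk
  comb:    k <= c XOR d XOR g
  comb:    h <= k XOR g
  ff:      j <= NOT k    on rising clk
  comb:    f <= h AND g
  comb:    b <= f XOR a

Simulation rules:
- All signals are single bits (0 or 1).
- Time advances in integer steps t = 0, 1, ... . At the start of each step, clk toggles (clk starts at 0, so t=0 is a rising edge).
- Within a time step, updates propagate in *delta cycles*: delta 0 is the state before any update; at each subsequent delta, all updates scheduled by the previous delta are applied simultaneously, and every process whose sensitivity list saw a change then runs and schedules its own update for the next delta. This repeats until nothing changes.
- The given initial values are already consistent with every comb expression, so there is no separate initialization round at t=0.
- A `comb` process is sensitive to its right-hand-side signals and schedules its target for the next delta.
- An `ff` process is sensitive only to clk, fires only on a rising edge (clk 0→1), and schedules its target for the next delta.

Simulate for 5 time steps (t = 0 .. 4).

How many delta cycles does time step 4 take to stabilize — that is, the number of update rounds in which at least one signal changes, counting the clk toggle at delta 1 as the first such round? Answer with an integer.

t=0 Δ0: a=0 b=0 g=0 clk=0 h=1 f=0 k=1 j=1 d=0 c=1
  Δ1: clk:0→1
  Δ2: a:0→1, j:1→0
  Δ3: b:0→1, c:1→0
  Δ4: k:1→0
  Δ5: h:1→0
  (5Δ to stable)
t=1 Δ0: a=1 b=1 g=0 clk=1 h=0 f=0 k=0 j=0 d=0 c=0
  Δ1: clk:1→0
  (1Δ to stable)
t=2 Δ0: a=1 b=1 g=0 clk=0 h=0 f=0 k=0 j=0 d=0 c=0
  Δ1: clk:0→1
  Δ2: a:1→0, j:0→1
  Δ3: b:1→0, c:0→1
  Δ4: k:0→1
  Δ5: h:0→1
  (5Δ to stable)
t=3 Δ0: a=0 b=0 g=0 clk=1 h=1 f=0 k=1 j=1 d=0 c=1
  Δ1: clk:1→0
  (1Δ to stable)
t=4 Δ0: a=0 b=0 g=0 clk=0 h=1 f=0 k=1 j=1 d=0 c=1
  Δ1: clk:0→1
  Δ2: a:0→1, j:1→0
  Δ3: b:0→1, c:1→0
  Δ4: k:1→0
  Δ5: h:1→0
  (5Δ to stable)

5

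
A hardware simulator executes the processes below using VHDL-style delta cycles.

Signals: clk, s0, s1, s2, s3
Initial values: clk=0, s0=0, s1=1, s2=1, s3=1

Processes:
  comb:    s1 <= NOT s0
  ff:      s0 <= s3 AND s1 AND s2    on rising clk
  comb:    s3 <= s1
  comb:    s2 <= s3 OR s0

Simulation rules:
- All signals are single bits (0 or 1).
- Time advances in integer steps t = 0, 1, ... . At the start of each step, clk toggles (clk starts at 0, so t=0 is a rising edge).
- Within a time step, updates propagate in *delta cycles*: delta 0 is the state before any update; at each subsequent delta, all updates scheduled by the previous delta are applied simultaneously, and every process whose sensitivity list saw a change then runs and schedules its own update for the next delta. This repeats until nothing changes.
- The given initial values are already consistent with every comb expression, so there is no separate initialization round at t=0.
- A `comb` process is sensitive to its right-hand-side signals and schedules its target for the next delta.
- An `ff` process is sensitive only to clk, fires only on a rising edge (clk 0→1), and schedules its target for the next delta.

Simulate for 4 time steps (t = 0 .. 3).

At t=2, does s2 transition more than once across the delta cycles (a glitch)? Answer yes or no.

t0.Δ0 s1=1 s2=1 s3=1 clk=0 s0=0
t0.Δ1 s1=1 s2=1 s3=1 clk=1 s0=0
t0.Δ2 s1=1 s2=1 s3=1 clk=1 s0=1
t0.Δ3 s1=0 s2=1 s3=1 clk=1 s0=1
t0.Δ4 s1=0 s2=1 s3=0 clk=1 s0=1
t1.Δ0 s1=0 s2=1 s3=0 clk=1 s0=1
t1.Δ1 s1=0 s2=1 s3=0 clk=0 s0=1
t2.Δ0 s1=0 s2=1 s3=0 clk=0 s0=1
t2.Δ1 s1=0 s2=1 s3=0 clk=1 s0=1
t2.Δ2 s1=0 s2=1 s3=0 clk=1 s0=0
t2.Δ3 s1=1 s2=0 s3=0 clk=1 s0=0
t2.Δ4 s1=1 s2=0 s3=1 clk=1 s0=0
t2.Δ5 s1=1 s2=1 s3=1 clk=1 s0=0
t3.Δ0 s1=1 s2=1 s3=1 clk=1 s0=0
t3.Δ1 s1=1 s2=1 s3=1 clk=0 s0=0

yes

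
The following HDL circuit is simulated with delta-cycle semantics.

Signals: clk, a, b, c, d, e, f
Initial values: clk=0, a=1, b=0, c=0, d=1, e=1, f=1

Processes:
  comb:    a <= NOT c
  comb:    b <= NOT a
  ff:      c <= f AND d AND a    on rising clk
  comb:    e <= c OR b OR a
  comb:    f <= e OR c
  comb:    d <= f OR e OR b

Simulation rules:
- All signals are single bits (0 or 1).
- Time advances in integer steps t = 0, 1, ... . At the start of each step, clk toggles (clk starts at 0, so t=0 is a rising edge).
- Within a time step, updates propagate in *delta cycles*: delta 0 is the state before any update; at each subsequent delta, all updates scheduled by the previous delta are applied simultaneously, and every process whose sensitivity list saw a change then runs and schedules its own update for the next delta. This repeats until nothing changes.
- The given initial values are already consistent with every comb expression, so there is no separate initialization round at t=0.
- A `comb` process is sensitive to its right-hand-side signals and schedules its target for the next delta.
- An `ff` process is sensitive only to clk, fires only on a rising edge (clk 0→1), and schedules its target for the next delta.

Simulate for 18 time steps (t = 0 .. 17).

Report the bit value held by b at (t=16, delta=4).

1

[bits: a,e,clk,c,b,d,f]
t=0: Δ0=1100011 Δ1=1110011 Δ2=1111011 Δ3=0111011 Δ4=0111111 | 4Δ
t=1: Δ0=0111111 Δ1=0101111 | 1Δ
t=2: Δ0=0101111 Δ1=0111111 Δ2=0110111 Δ3=1110111 Δ4=1110011 | 4Δ
t=3: Δ0=1110011 Δ1=1100011 | 1Δ
t=4: Δ0=1100011 Δ1=1110011 Δ2=1111011 Δ3=0111011 Δ4=0111111 | 4Δ
t=5: Δ0=0111111 Δ1=0101111 | 1Δ
t=6: Δ0=0101111 Δ1=0111111 Δ2=0110111 Δ3=1110111 Δ4=1110011 | 4Δ
t=7: Δ0=1110011 Δ1=1100011 | 1Δ
t=8: Δ0=1100011 Δ1=1110011 Δ2=1111011 Δ3=0111011 Δ4=0111111 | 4Δ
t=9: Δ0=0111111 Δ1=0101111 | 1Δ
t=10: Δ0=0101111 Δ1=0111111 Δ2=0110111 Δ3=1110111 Δ4=1110011 | 4Δ
t=11: Δ0=1110011 Δ1=1100011 | 1Δ
t=12: Δ0=1100011 Δ1=1110011 Δ2=1111011 Δ3=0111011 Δ4=0111111 | 4Δ
t=13: Δ0=0111111 Δ1=0101111 | 1Δ
t=14: Δ0=0101111 Δ1=0111111 Δ2=0110111 Δ3=1110111 Δ4=1110011 | 4Δ
t=15: Δ0=1110011 Δ1=1100011 | 1Δ
t=16: Δ0=1100011 Δ1=1110011 Δ2=1111011 Δ3=0111011 Δ4=0111111 | 4Δ
t=17: Δ0=0111111 Δ1=0101111 | 1Δ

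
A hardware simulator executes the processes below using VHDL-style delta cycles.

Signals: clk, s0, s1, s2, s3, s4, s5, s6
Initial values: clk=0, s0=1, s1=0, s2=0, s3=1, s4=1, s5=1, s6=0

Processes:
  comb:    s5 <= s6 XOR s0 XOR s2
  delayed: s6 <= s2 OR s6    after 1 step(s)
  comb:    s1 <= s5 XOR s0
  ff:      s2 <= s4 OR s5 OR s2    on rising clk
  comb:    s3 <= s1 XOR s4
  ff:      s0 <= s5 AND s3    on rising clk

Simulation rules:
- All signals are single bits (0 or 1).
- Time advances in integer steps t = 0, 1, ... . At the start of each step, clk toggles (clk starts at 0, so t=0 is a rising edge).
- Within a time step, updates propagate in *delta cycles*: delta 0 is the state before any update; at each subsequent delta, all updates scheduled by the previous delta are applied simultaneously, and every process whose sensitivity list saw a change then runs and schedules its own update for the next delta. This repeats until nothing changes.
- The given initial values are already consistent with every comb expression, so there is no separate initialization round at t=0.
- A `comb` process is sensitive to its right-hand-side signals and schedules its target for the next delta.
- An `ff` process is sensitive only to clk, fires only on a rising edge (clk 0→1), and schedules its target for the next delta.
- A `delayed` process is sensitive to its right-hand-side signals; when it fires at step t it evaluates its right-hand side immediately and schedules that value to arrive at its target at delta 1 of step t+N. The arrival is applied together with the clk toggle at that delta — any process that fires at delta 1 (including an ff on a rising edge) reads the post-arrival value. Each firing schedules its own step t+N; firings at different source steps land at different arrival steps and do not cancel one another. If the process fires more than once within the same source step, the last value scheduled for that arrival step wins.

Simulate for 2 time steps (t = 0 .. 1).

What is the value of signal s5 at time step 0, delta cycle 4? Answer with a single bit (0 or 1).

0

t0.Δ0 clk=0 s0=1 s1=0 s2=0 s4=1 s3=1 s5=1 s6=0
t0.Δ1 clk=1 s0=1 s1=0 s2=0 s4=1 s3=1 s5=1 s6=0
t0.Δ2 clk=1 s0=1 s1=0 s2=1 s4=1 s3=1 s5=1 s6=0
t0.Δ3 clk=1 s0=1 s1=0 s2=1 s4=1 s3=1 s5=0 s6=0
t0.Δ4 clk=1 s0=1 s1=1 s2=1 s4=1 s3=1 s5=0 s6=0
t0.Δ5 clk=1 s0=1 s1=1 s2=1 s4=1 s3=0 s5=0 s6=0
t1.Δ0 clk=1 s0=1 s1=1 s2=1 s4=1 s3=0 s5=0 s6=0
t1.Δ1 clk=0 s0=1 s1=1 s2=1 s4=1 s3=0 s5=0 s6=1
t1.Δ2 clk=0 s0=1 s1=1 s2=1 s4=1 s3=0 s5=1 s6=1
t1.Δ3 clk=0 s0=1 s1=0 s2=1 s4=1 s3=0 s5=1 s6=1
t1.Δ4 clk=0 s0=1 s1=0 s2=1 s4=1 s3=1 s5=1 s6=1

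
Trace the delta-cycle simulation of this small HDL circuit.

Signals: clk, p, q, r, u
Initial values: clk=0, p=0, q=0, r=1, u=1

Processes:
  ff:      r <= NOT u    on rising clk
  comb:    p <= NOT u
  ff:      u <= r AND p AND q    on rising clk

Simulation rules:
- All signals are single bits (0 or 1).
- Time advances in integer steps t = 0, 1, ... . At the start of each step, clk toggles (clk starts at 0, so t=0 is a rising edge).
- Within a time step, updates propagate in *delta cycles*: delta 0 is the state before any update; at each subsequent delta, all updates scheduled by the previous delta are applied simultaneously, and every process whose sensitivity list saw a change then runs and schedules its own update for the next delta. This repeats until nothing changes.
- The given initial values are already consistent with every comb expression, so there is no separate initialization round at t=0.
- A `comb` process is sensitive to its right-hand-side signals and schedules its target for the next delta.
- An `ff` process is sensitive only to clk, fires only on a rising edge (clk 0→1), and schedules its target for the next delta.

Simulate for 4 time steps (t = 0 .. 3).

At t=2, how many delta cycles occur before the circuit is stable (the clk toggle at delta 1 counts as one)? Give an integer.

t=0 Δ0: r=1 clk=0 u=1 p=0 q=0
  Δ1: clk:0→1
  Δ2: r:1→0, u:1→0
  Δ3: p:0→1
  (3Δ to stable)
t=1 Δ0: r=0 clk=1 u=0 p=1 q=0
  Δ1: clk:1→0
  (1Δ to stable)
t=2 Δ0: r=0 clk=0 u=0 p=1 q=0
  Δ1: clk:0→1
  Δ2: r:0→1
  (2Δ to stable)
t=3 Δ0: r=1 clk=1 u=0 p=1 q=0
  Δ1: clk:1→0
  (1Δ to stable)

2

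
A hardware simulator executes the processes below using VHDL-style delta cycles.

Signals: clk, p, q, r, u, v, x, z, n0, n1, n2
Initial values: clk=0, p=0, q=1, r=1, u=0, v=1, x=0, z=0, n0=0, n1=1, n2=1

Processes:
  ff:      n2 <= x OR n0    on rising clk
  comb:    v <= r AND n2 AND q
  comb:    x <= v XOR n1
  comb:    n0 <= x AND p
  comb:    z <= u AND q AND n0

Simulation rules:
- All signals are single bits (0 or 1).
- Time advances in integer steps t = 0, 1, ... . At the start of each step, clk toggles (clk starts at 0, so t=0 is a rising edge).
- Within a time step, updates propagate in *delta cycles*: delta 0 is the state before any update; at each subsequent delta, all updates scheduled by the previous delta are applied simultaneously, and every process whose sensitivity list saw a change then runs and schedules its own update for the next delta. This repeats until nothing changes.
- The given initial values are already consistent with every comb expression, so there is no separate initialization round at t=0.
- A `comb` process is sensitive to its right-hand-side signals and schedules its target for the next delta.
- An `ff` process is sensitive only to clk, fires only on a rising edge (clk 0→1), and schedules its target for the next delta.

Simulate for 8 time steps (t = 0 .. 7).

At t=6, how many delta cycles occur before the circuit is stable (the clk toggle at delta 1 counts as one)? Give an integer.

t=0 Δ0: v=1 z=0 n0=0 p=0 q=1 clk=0 n2=1 r=1 x=0 n1=1 u=0
  Δ1: clk:0→1
  Δ2: n2:1→0
  Δ3: v:1→0
  Δ4: x:0→1
  (4Δ to stable)
t=1 Δ0: v=0 z=0 n0=0 p=0 q=1 clk=1 n2=0 r=1 x=1 n1=1 u=0
  Δ1: clk:1→0
  (1Δ to stable)
t=2 Δ0: v=0 z=0 n0=0 p=0 q=1 clk=0 n2=0 r=1 x=1 n1=1 u=0
  Δ1: clk:0→1
  Δ2: n2:0→1
  Δ3: v:0→1
  Δ4: x:1→0
  (4Δ to stable)
t=3 Δ0: v=1 z=0 n0=0 p=0 q=1 clk=1 n2=1 r=1 x=0 n1=1 u=0
  Δ1: clk:1→0
  (1Δ to stable)
t=4 Δ0: v=1 z=0 n0=0 p=0 q=1 clk=0 n2=1 r=1 x=0 n1=1 u=0
  Δ1: clk:0→1
  Δ2: n2:1→0
  Δ3: v:1→0
  Δ4: x:0→1
  (4Δ to stable)
t=5 Δ0: v=0 z=0 n0=0 p=0 q=1 clk=1 n2=0 r=1 x=1 n1=1 u=0
  Δ1: clk:1→0
  (1Δ to stable)
t=6 Δ0: v=0 z=0 n0=0 p=0 q=1 clk=0 n2=0 r=1 x=1 n1=1 u=0
  Δ1: clk:0→1
  Δ2: n2:0→1
  Δ3: v:0→1
  Δ4: x:1→0
  (4Δ to stable)
t=7 Δ0: v=1 z=0 n0=0 p=0 q=1 clk=1 n2=1 r=1 x=0 n1=1 u=0
  Δ1: clk:1→0
  (1Δ to stable)

4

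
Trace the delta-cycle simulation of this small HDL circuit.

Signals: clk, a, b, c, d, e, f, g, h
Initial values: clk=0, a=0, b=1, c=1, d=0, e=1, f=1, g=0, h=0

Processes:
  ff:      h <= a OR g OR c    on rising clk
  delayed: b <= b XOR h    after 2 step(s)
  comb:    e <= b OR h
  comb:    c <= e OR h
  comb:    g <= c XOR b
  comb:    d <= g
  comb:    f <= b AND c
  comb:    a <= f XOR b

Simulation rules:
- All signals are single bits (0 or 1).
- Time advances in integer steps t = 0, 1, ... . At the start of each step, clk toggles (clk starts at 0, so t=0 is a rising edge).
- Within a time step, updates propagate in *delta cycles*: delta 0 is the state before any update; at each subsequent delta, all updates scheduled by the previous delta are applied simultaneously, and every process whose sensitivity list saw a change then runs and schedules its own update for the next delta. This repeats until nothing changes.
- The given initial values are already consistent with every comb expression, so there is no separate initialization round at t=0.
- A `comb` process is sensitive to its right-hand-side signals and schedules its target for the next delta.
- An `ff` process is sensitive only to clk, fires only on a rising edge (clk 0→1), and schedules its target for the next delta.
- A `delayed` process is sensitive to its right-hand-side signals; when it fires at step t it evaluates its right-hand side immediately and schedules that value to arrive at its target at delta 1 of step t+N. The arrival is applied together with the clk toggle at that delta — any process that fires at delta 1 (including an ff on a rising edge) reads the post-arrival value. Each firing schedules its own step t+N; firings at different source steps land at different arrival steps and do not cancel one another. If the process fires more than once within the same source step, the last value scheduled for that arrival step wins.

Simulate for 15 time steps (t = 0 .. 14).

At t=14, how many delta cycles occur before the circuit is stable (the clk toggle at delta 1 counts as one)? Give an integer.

3

[bits: d,h,b,f,e,c,a,clk,g]
t=0: Δ0=001111000 Δ1=001111010 Δ2=011111010 | 2Δ
t=1: Δ0=011111010 Δ1=011111000 | 1Δ
t=2: Δ0=011111000 Δ1=010111010 Δ2=010011111 Δ3=110011011 | 3Δ
t=3: Δ0=110011011 Δ1=110011001 | 1Δ
t=4: Δ0=110011001 Δ1=111011011 Δ2=111111110 Δ3=011111010 | 3Δ
t=5: Δ0=011111010 Δ1=011111000 | 1Δ
t=6: Δ0=011111000 Δ1=010111010 Δ2=010011111 Δ3=110011011 | 3Δ
t=7: Δ0=110011011 Δ1=110011001 | 1Δ
t=8: Δ0=110011001 Δ1=111011011 Δ2=111111110 Δ3=011111010 | 3Δ
t=9: Δ0=011111010 Δ1=011111000 | 1Δ
t=10: Δ0=011111000 Δ1=010111010 Δ2=010011111 Δ3=110011011 | 3Δ
t=11: Δ0=110011011 Δ1=110011001 | 1Δ
t=12: Δ0=110011001 Δ1=111011011 Δ2=111111110 Δ3=011111010 | 3Δ
t=13: Δ0=011111010 Δ1=011111000 | 1Δ
t=14: Δ0=011111000 Δ1=010111010 Δ2=010011111 Δ3=110011011 | 3Δ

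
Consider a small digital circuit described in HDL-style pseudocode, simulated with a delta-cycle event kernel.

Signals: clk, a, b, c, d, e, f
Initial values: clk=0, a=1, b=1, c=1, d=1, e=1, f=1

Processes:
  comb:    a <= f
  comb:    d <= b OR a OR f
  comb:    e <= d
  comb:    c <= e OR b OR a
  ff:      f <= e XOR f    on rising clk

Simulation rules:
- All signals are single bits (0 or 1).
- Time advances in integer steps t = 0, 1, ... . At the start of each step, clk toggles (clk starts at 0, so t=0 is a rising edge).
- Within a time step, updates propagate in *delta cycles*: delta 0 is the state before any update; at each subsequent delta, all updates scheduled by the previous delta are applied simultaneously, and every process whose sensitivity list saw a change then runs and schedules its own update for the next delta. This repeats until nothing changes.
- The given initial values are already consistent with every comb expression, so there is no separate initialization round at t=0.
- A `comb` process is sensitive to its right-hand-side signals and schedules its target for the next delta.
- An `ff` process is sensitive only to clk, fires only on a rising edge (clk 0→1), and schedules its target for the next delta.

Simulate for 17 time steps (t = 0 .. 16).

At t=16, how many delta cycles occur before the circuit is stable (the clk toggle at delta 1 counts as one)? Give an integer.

3

t=0 Δ0: e=1 a=1 clk=0 f=1 d=1 c=1 b=1
  Δ1: clk:0→1
  Δ2: f:1→0
  Δ3: a:1→0
  (3Δ to stable)
t=1 Δ0: e=1 a=0 clk=1 f=0 d=1 c=1 b=1
  Δ1: clk:1→0
  (1Δ to stable)
t=2 Δ0: e=1 a=0 clk=0 f=0 d=1 c=1 b=1
  Δ1: clk:0→1
  Δ2: f:0→1
  Δ3: a:0→1
  (3Δ to stable)
t=3 Δ0: e=1 a=1 clk=1 f=1 d=1 c=1 b=1
  Δ1: clk:1→0
  (1Δ to stable)
t=4 Δ0: e=1 a=1 clk=0 f=1 d=1 c=1 b=1
  Δ1: clk:0→1
  Δ2: f:1→0
  Δ3: a:1→0
  (3Δ to stable)
t=5 Δ0: e=1 a=0 clk=1 f=0 d=1 c=1 b=1
  Δ1: clk:1→0
  (1Δ to stable)
t=6 Δ0: e=1 a=0 clk=0 f=0 d=1 c=1 b=1
  Δ1: clk:0→1
  Δ2: f:0→1
  Δ3: a:0→1
  (3Δ to stable)
t=7 Δ0: e=1 a=1 clk=1 f=1 d=1 c=1 b=1
  Δ1: clk:1→0
  (1Δ to stable)
t=8 Δ0: e=1 a=1 clk=0 f=1 d=1 c=1 b=1
  Δ1: clk:0→1
  Δ2: f:1→0
  Δ3: a:1→0
  (3Δ to stable)
t=9 Δ0: e=1 a=0 clk=1 f=0 d=1 c=1 b=1
  Δ1: clk:1→0
  (1Δ to stable)
t=10 Δ0: e=1 a=0 clk=0 f=0 d=1 c=1 b=1
  Δ1: clk:0→1
  Δ2: f:0→1
  Δ3: a:0→1
  (3Δ to stable)
t=11 Δ0: e=1 a=1 clk=1 f=1 d=1 c=1 b=1
  Δ1: clk:1→0
  (1Δ to stable)
t=12 Δ0: e=1 a=1 clk=0 f=1 d=1 c=1 b=1
  Δ1: clk:0→1
  Δ2: f:1→0
  Δ3: a:1→0
  (3Δ to stable)
t=13 Δ0: e=1 a=0 clk=1 f=0 d=1 c=1 b=1
  Δ1: clk:1→0
  (1Δ to stable)
t=14 Δ0: e=1 a=0 clk=0 f=0 d=1 c=1 b=1
  Δ1: clk:0→1
  Δ2: f:0→1
  Δ3: a:0→1
  (3Δ to stable)
t=15 Δ0: e=1 a=1 clk=1 f=1 d=1 c=1 b=1
  Δ1: clk:1→0
  (1Δ to stable)
t=16 Δ0: e=1 a=1 clk=0 f=1 d=1 c=1 b=1
  Δ1: clk:0→1
  Δ2: f:1→0
  Δ3: a:1→0
  (3Δ to stable)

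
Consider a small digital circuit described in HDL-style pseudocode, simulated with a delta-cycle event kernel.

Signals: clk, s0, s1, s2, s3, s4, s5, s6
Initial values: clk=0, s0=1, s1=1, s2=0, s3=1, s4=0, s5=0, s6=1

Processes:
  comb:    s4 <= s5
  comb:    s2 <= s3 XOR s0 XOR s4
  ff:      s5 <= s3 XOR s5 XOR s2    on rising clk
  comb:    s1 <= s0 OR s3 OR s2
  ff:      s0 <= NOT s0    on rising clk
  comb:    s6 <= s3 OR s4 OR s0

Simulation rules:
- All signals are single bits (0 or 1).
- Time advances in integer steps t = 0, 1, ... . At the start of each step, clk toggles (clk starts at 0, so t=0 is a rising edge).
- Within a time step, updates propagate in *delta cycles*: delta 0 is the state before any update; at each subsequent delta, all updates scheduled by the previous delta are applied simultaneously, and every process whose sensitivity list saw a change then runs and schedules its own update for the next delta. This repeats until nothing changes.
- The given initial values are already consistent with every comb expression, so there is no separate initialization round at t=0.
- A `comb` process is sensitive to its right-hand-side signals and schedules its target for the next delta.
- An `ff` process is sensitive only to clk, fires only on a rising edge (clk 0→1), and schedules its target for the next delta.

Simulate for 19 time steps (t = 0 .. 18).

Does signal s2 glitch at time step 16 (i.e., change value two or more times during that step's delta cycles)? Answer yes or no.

t0.Δ0 s2=0 clk=0 s1=1 s4=0 s6=1 s0=1 s5=0 s3=1
t0.Δ1 s2=0 clk=1 s1=1 s4=0 s6=1 s0=1 s5=0 s3=1
t0.Δ2 s2=0 clk=1 s1=1 s4=0 s6=1 s0=0 s5=1 s3=1
t0.Δ3 s2=1 clk=1 s1=1 s4=1 s6=1 s0=0 s5=1 s3=1
t0.Δ4 s2=0 clk=1 s1=1 s4=1 s6=1 s0=0 s5=1 s3=1
t1.Δ0 s2=0 clk=1 s1=1 s4=1 s6=1 s0=0 s5=1 s3=1
t1.Δ1 s2=0 clk=0 s1=1 s4=1 s6=1 s0=0 s5=1 s3=1
t2.Δ0 s2=0 clk=0 s1=1 s4=1 s6=1 s0=0 s5=1 s3=1
t2.Δ1 s2=0 clk=1 s1=1 s4=1 s6=1 s0=0 s5=1 s3=1
t2.Δ2 s2=0 clk=1 s1=1 s4=1 s6=1 s0=1 s5=0 s3=1
t2.Δ3 s2=1 clk=1 s1=1 s4=0 s6=1 s0=1 s5=0 s3=1
t2.Δ4 s2=0 clk=1 s1=1 s4=0 s6=1 s0=1 s5=0 s3=1
t3.Δ0 s2=0 clk=1 s1=1 s4=0 s6=1 s0=1 s5=0 s3=1
t3.Δ1 s2=0 clk=0 s1=1 s4=0 s6=1 s0=1 s5=0 s3=1
t4.Δ0 s2=0 clk=0 s1=1 s4=0 s6=1 s0=1 s5=0 s3=1
t4.Δ1 s2=0 clk=1 s1=1 s4=0 s6=1 s0=1 s5=0 s3=1
t4.Δ2 s2=0 clk=1 s1=1 s4=0 s6=1 s0=0 s5=1 s3=1
t4.Δ3 s2=1 clk=1 s1=1 s4=1 s6=1 s0=0 s5=1 s3=1
t4.Δ4 s2=0 clk=1 s1=1 s4=1 s6=1 s0=0 s5=1 s3=1
t5.Δ0 s2=0 clk=1 s1=1 s4=1 s6=1 s0=0 s5=1 s3=1
t5.Δ1 s2=0 clk=0 s1=1 s4=1 s6=1 s0=0 s5=1 s3=1
t6.Δ0 s2=0 clk=0 s1=1 s4=1 s6=1 s0=0 s5=1 s3=1
t6.Δ1 s2=0 clk=1 s1=1 s4=1 s6=1 s0=0 s5=1 s3=1
t6.Δ2 s2=0 clk=1 s1=1 s4=1 s6=1 s0=1 s5=0 s3=1
t6.Δ3 s2=1 clk=1 s1=1 s4=0 s6=1 s0=1 s5=0 s3=1
t6.Δ4 s2=0 clk=1 s1=1 s4=0 s6=1 s0=1 s5=0 s3=1
t7.Δ0 s2=0 clk=1 s1=1 s4=0 s6=1 s0=1 s5=0 s3=1
t7.Δ1 s2=0 clk=0 s1=1 s4=0 s6=1 s0=1 s5=0 s3=1
t8.Δ0 s2=0 clk=0 s1=1 s4=0 s6=1 s0=1 s5=0 s3=1
t8.Δ1 s2=0 clk=1 s1=1 s4=0 s6=1 s0=1 s5=0 s3=1
t8.Δ2 s2=0 clk=1 s1=1 s4=0 s6=1 s0=0 s5=1 s3=1
t8.Δ3 s2=1 clk=1 s1=1 s4=1 s6=1 s0=0 s5=1 s3=1
t8.Δ4 s2=0 clk=1 s1=1 s4=1 s6=1 s0=0 s5=1 s3=1
t9.Δ0 s2=0 clk=1 s1=1 s4=1 s6=1 s0=0 s5=1 s3=1
t9.Δ1 s2=0 clk=0 s1=1 s4=1 s6=1 s0=0 s5=1 s3=1
t10.Δ0 s2=0 clk=0 s1=1 s4=1 s6=1 s0=0 s5=1 s3=1
t10.Δ1 s2=0 clk=1 s1=1 s4=1 s6=1 s0=0 s5=1 s3=1
t10.Δ2 s2=0 clk=1 s1=1 s4=1 s6=1 s0=1 s5=0 s3=1
t10.Δ3 s2=1 clk=1 s1=1 s4=0 s6=1 s0=1 s5=0 s3=1
t10.Δ4 s2=0 clk=1 s1=1 s4=0 s6=1 s0=1 s5=0 s3=1
t11.Δ0 s2=0 clk=1 s1=1 s4=0 s6=1 s0=1 s5=0 s3=1
t11.Δ1 s2=0 clk=0 s1=1 s4=0 s6=1 s0=1 s5=0 s3=1
t12.Δ0 s2=0 clk=0 s1=1 s4=0 s6=1 s0=1 s5=0 s3=1
t12.Δ1 s2=0 clk=1 s1=1 s4=0 s6=1 s0=1 s5=0 s3=1
t12.Δ2 s2=0 clk=1 s1=1 s4=0 s6=1 s0=0 s5=1 s3=1
t12.Δ3 s2=1 clk=1 s1=1 s4=1 s6=1 s0=0 s5=1 s3=1
t12.Δ4 s2=0 clk=1 s1=1 s4=1 s6=1 s0=0 s5=1 s3=1
t13.Δ0 s2=0 clk=1 s1=1 s4=1 s6=1 s0=0 s5=1 s3=1
t13.Δ1 s2=0 clk=0 s1=1 s4=1 s6=1 s0=0 s5=1 s3=1
t14.Δ0 s2=0 clk=0 s1=1 s4=1 s6=1 s0=0 s5=1 s3=1
t14.Δ1 s2=0 clk=1 s1=1 s4=1 s6=1 s0=0 s5=1 s3=1
t14.Δ2 s2=0 clk=1 s1=1 s4=1 s6=1 s0=1 s5=0 s3=1
t14.Δ3 s2=1 clk=1 s1=1 s4=0 s6=1 s0=1 s5=0 s3=1
t14.Δ4 s2=0 clk=1 s1=1 s4=0 s6=1 s0=1 s5=0 s3=1
t15.Δ0 s2=0 clk=1 s1=1 s4=0 s6=1 s0=1 s5=0 s3=1
t15.Δ1 s2=0 clk=0 s1=1 s4=0 s6=1 s0=1 s5=0 s3=1
t16.Δ0 s2=0 clk=0 s1=1 s4=0 s6=1 s0=1 s5=0 s3=1
t16.Δ1 s2=0 clk=1 s1=1 s4=0 s6=1 s0=1 s5=0 s3=1
t16.Δ2 s2=0 clk=1 s1=1 s4=0 s6=1 s0=0 s5=1 s3=1
t16.Δ3 s2=1 clk=1 s1=1 s4=1 s6=1 s0=0 s5=1 s3=1
t16.Δ4 s2=0 clk=1 s1=1 s4=1 s6=1 s0=0 s5=1 s3=1
t17.Δ0 s2=0 clk=1 s1=1 s4=1 s6=1 s0=0 s5=1 s3=1
t17.Δ1 s2=0 clk=0 s1=1 s4=1 s6=1 s0=0 s5=1 s3=1
t18.Δ0 s2=0 clk=0 s1=1 s4=1 s6=1 s0=0 s5=1 s3=1
t18.Δ1 s2=0 clk=1 s1=1 s4=1 s6=1 s0=0 s5=1 s3=1
t18.Δ2 s2=0 clk=1 s1=1 s4=1 s6=1 s0=1 s5=0 s3=1
t18.Δ3 s2=1 clk=1 s1=1 s4=0 s6=1 s0=1 s5=0 s3=1
t18.Δ4 s2=0 clk=1 s1=1 s4=0 s6=1 s0=1 s5=0 s3=1

yes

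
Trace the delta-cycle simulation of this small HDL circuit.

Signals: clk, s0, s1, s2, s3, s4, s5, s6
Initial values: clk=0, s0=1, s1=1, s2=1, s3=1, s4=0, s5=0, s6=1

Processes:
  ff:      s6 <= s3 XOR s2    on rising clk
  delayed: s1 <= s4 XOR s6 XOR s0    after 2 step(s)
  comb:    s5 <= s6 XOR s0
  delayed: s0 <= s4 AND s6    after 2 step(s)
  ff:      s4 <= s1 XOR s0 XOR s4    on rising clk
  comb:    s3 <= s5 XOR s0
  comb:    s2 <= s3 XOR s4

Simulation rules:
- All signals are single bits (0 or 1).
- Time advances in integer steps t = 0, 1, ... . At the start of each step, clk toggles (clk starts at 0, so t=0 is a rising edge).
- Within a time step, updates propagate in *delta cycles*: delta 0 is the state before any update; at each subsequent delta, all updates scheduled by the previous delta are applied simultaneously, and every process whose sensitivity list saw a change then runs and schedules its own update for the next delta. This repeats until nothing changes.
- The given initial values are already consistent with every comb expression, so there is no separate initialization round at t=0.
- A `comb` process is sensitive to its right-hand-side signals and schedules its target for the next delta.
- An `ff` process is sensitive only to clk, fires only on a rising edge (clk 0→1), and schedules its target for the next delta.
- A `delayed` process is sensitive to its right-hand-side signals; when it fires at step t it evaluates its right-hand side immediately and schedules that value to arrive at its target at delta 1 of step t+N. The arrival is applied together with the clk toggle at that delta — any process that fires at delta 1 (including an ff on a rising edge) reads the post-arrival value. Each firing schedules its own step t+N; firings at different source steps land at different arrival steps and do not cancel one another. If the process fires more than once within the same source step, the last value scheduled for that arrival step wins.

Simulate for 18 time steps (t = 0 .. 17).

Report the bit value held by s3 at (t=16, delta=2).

t=0 Δ0: s1=1 s4=0 s5=0 s3=1 clk=0 s6=1 s2=1 s0=1
  Δ1: clk:0→1
  Δ2: s6:1→0
  Δ3: s5:0→1
  Δ4: s3:1→0
  Δ5: s2:1→0
  (5Δ to stable)
t=1 Δ0: s1=1 s4=0 s5=1 s3=0 clk=1 s6=0 s2=0 s0=1
  Δ1: clk:1→0
  (1Δ to stable)
t=2 Δ0: s1=1 s4=0 s5=1 s3=0 clk=0 s6=0 s2=0 s0=1
  Δ1: clk:0→1, s0:1→0
  Δ2: s4:0→1, s5:1→0, s3:0→1
  Δ3: s3:1→0
  Δ4: s2:0→1
  (4Δ to stable)
t=3 Δ0: s1=1 s4=1 s5=0 s3=0 clk=1 s6=0 s2=1 s0=0
  Δ1: clk:1→0
  (1Δ to stable)
t=4 Δ0: s1=1 s4=1 s5=0 s3=0 clk=0 s6=0 s2=1 s0=0
  Δ1: clk:0→1
  Δ2: s4:1→0, s6:0→1
  Δ3: s5:0→1, s2:1→0
  Δ4: s3:0→1
  Δ5: s2:0→1
  (5Δ to stable)
t=5 Δ0: s1=1 s4=0 s5=1 s3=1 clk=1 s6=1 s2=1 s0=0
  Δ1: clk:1→0
  (1Δ to stable)
t=6 Δ0: s1=1 s4=0 s5=1 s3=1 clk=0 s6=1 s2=1 s0=0
  Δ1: clk:0→1
  Δ2: s4:0→1, s6:1→0
  Δ3: s5:1→0, s2:1→0
  Δ4: s3:1→0
  Δ5: s2:0→1
  (5Δ to stable)
t=7 Δ0: s1=1 s4=1 s5=0 s3=0 clk=1 s6=0 s2=1 s0=0
  Δ1: clk:1→0
  (1Δ to stable)
t=8 Δ0: s1=1 s4=1 s5=0 s3=0 clk=0 s6=0 s2=1 s0=0
  Δ1: clk:0→1
  Δ2: s4:1→0, s6:0→1
  Δ3: s5:0→1, s2:1→0
  Δ4: s3:0→1
  Δ5: s2:0→1
  (5Δ to stable)
t=9 Δ0: s1=1 s4=0 s5=1 s3=1 clk=1 s6=1 s2=1 s0=0
  Δ1: clk:1→0
  (1Δ to stable)
t=10 Δ0: s1=1 s4=0 s5=1 s3=1 clk=0 s6=1 s2=1 s0=0
  Δ1: clk:0→1
  Δ2: s4:0→1, s6:1→0
  Δ3: s5:1→0, s2:1→0
  Δ4: s3:1→0
  Δ5: s2:0→1
  (5Δ to stable)
t=11 Δ0: s1=1 s4=1 s5=0 s3=0 clk=1 s6=0 s2=1 s0=0
  Δ1: clk:1→0
  (1Δ to stable)
t=12 Δ0: s1=1 s4=1 s5=0 s3=0 clk=0 s6=0 s2=1 s0=0
  Δ1: clk:0→1
  Δ2: s4:1→0, s6:0→1
  Δ3: s5:0→1, s2:1→0
  Δ4: s3:0→1
  Δ5: s2:0→1
  (5Δ to stable)
t=13 Δ0: s1=1 s4=0 s5=1 s3=1 clk=1 s6=1 s2=1 s0=0
  Δ1: clk:1→0
  (1Δ to stable)
t=14 Δ0: s1=1 s4=0 s5=1 s3=1 clk=0 s6=1 s2=1 s0=0
  Δ1: clk:0→1
  Δ2: s4:0→1, s6:1→0
  Δ3: s5:1→0, s2:1→0
  Δ4: s3:1→0
  Δ5: s2:0→1
  (5Δ to stable)
t=15 Δ0: s1=1 s4=1 s5=0 s3=0 clk=1 s6=0 s2=1 s0=0
  Δ1: clk:1→0
  (1Δ to stable)
t=16 Δ0: s1=1 s4=1 s5=0 s3=0 clk=0 s6=0 s2=1 s0=0
  Δ1: clk:0→1
  Δ2: s4:1→0, s6:0→1
  Δ3: s5:0→1, s2:1→0
  Δ4: s3:0→1
  Δ5: s2:0→1
  (5Δ to stable)
t=17 Δ0: s1=1 s4=0 s5=1 s3=1 clk=1 s6=1 s2=1 s0=0
  Δ1: clk:1→0
  (1Δ to stable)

0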